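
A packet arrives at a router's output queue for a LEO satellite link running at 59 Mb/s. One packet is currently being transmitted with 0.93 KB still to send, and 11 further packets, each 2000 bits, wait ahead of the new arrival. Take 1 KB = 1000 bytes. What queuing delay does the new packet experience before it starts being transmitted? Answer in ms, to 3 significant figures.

0.499 ms

Each queued packet: L/R = 2000/59000000 = 0.0338983 ms.
11 queued → 0.372881 ms.
Plus remaining 7440 bits of current packet: 0.126102 ms.
Queuing delay = 0.499 ms.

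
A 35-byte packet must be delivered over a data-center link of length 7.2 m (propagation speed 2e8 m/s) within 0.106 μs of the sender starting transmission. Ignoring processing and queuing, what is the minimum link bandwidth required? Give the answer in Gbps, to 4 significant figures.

L = 280 bits.
Propagation delay = 7.2 / 200000000 = 0.036 μs.
Transmission budget = 0.106 − 0.036 = 0.07 μs.
R ≥ L / t_tx = 280 bits / 7e-08 s = 4.000 Gbps.

4.000 Gbps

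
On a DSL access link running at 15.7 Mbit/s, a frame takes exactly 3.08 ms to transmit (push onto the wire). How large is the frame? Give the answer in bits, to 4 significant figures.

48360 bits

L = R × t_tx = 15700000 b/s × 0.00308 s = 48356 bits.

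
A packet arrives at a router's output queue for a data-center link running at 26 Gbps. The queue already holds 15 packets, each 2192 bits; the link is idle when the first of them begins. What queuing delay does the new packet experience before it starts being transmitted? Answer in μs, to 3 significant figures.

Each queued packet: L/R = 2192/26000000000 = 0.0843077 μs.
15 queued → 1.26462 μs.
Queuing delay = 1.26 μs.

1.26 μs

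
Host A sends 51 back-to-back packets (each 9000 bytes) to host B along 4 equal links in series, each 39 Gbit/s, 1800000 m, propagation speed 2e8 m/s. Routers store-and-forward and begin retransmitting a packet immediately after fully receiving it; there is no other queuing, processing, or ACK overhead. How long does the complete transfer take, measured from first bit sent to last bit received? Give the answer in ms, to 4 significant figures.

36.10 ms

Per-hop transmission t_tx = L/R = 72000/39000000000 = 0.00184615 ms.
Per-hop propagation t_prop = 1800000/200000000 = 9 ms.
Pipeline fill: first packet needs 4·t_tx to clear all hops; remaining 50 packets each add one t_tx.
Total = (4+51-1)·t_tx + 4·t_prop = 54·0.00184615 + 4·9 = 36.10 ms.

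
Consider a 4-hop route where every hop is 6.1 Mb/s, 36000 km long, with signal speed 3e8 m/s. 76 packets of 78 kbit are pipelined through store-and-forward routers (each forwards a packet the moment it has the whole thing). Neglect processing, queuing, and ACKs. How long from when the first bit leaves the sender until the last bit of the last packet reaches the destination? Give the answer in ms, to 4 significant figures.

Per-hop transmission t_tx = L/R = 78000/6100000 = 12.7869 ms.
Per-hop propagation t_prop = 36000000/300000000 = 120 ms.
Pipeline fill: first packet needs 4·t_tx to clear all hops; remaining 75 packets each add one t_tx.
Total = (4+76-1)·t_tx + 4·t_prop = 79·12.7869 + 4·120 = 1490 ms.

1490 ms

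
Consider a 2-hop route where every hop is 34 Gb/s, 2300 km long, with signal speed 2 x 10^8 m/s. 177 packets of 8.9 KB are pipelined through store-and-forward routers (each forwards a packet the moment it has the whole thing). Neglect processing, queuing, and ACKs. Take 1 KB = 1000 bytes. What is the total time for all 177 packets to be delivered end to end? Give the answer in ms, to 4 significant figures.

23.37 ms

Per-hop transmission t_tx = L/R = 71200/34000000000 = 0.00209412 ms.
Per-hop propagation t_prop = 2300000/200000000 = 11.5 ms.
Pipeline fill: first packet needs 2·t_tx to clear all hops; remaining 176 packets each add one t_tx.
Total = (2+177-1)·t_tx + 2·t_prop = 178·0.00209412 + 2·11.5 = 23.37 ms.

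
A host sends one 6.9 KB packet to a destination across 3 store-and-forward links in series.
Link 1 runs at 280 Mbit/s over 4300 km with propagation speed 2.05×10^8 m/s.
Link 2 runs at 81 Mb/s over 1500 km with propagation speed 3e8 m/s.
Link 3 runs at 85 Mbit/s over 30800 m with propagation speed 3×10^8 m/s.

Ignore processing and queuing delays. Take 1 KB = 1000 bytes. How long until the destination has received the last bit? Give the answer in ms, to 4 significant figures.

L = 55200 bits.
Transmission delays (L/R per hop): 0.197143, 0.681481, 0.649412 ms; sum = 1.52804 ms.
Propagation delays (d/s per hop): 20.9756, 5, 0.102667 ms; sum = 26.0783 ms.
End-to-end = 27.61 ms.

27.61 ms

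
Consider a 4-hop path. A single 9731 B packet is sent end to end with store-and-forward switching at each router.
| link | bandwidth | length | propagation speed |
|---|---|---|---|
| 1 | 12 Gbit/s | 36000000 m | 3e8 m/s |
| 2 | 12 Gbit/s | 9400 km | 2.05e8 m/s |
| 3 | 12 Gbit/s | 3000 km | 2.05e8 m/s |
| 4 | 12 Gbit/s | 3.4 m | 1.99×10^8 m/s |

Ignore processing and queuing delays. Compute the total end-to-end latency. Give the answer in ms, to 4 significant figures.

L = 9731 × 8 = 77848 bits.
Transmission delay per hop = L/R = 77848/12000000000 = 0.00648733 ms; 4 hops → 0.0259493 ms.
Propagation delays (d/s per hop): 120, 45.8537, 14.6341, 1.70854e-05 ms; sum = 180.488 ms.
End-to-end = 180.5 ms.

180.5 ms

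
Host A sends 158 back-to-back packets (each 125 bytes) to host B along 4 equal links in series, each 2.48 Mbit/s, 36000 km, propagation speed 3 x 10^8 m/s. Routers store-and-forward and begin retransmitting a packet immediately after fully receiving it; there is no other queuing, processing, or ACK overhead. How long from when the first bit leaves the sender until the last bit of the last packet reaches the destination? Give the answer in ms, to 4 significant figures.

544.9 ms

Per-hop transmission t_tx = L/R = 1000/2480000 = 0.403226 ms.
Per-hop propagation t_prop = 36000000/300000000 = 120 ms.
Pipeline fill: first packet needs 4·t_tx to clear all hops; remaining 157 packets each add one t_tx.
Total = (4+158-1)·t_tx + 4·t_prop = 161·0.403226 + 4·120 = 544.9 ms.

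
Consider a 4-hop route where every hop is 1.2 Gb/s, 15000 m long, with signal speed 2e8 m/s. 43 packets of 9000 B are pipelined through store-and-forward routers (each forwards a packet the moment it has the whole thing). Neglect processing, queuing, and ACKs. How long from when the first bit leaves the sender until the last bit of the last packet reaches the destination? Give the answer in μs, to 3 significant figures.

3060 μs

Per-hop transmission t_tx = L/R = 72000/1200000000 = 60 μs.
Per-hop propagation t_prop = 15000/200000000 = 75 μs.
Pipeline fill: first packet needs 4·t_tx to clear all hops; remaining 42 packets each add one t_tx.
Total = (4+43-1)·t_tx + 4·t_prop = 46·60 + 4·75 = 3060 μs.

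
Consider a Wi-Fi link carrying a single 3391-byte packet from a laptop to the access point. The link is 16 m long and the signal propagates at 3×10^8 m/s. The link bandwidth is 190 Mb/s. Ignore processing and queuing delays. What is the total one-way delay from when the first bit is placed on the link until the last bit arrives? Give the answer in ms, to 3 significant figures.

L = 3391 × 8 = 27128 bits.
Transmission delay = L/R = 27128 / 190000000 = 0.142779 ms.
Propagation delay = d/s = 16 m / 300000000 m/s = 5.33333e-05 ms.
Total = 0.143 ms.

0.143 ms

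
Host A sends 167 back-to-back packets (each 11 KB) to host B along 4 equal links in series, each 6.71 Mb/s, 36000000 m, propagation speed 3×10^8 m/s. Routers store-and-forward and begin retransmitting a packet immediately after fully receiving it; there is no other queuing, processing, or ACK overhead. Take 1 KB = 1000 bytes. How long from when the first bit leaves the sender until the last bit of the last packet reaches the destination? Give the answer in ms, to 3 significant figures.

Per-hop transmission t_tx = L/R = 88000/6710000 = 13.1148 ms.
Per-hop propagation t_prop = 36000000/300000000 = 120 ms.
Pipeline fill: first packet needs 4·t_tx to clear all hops; remaining 166 packets each add one t_tx.
Total = (4+167-1)·t_tx + 4·t_prop = 170·13.1148 + 4·120 = 2710 ms.

2710 ms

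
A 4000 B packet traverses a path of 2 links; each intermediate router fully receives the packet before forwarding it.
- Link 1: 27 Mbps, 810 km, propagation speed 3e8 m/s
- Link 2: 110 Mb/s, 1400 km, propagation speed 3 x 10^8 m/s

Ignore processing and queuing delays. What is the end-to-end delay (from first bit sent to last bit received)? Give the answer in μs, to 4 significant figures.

8843 μs

L = 4000 × 8 = 32000 bits.
Transmission delays (L/R per hop): 1185.19, 290.909 μs; sum = 1476.09 μs.
Propagation delays (d/s per hop): 2700, 4666.67 μs; sum = 7366.67 μs.
End-to-end = 8843 μs.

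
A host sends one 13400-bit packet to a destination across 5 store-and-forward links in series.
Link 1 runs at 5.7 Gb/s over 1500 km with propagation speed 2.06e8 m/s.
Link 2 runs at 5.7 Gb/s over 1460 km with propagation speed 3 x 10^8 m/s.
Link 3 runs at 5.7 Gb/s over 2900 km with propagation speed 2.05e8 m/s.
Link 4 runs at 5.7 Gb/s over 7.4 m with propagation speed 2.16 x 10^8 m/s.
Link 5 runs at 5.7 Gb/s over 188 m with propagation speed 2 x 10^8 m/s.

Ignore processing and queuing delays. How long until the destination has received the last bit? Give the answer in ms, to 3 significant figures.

Transmission delay per hop = L/R = 13400/5700000000 = 0.00235088 ms; 5 hops → 0.0117544 ms.
Propagation delays (d/s per hop): 7.28155, 4.86667, 14.1463, 3.42593e-05, 0.00094 ms; sum = 26.2955 ms.
End-to-end = 26.3 ms.

26.3 ms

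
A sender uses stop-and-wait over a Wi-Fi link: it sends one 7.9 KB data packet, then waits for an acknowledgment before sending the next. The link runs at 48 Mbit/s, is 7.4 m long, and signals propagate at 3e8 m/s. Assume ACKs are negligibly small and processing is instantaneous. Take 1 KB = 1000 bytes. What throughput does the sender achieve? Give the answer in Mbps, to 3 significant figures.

t_tx = L/R = 63200/48000000 = 0.00131667 s.
t_prop = 7.4/300000000 = 2.46667e-08 s; RTT = 4.93333e-08 s.
Cycle = t_tx + RTT = 0.00131672 s.
Throughput = L / cycle = 63200 / 0.00131672 = 48.0 Mbps.

48.0 Mbps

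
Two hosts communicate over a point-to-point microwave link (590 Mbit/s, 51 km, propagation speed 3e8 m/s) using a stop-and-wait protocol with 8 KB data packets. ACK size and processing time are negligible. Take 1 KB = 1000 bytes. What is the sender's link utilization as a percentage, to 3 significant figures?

t_tx = L/R = 64000/590000000 = 0.000108475 s.
t_prop = 51000/300000000 = 0.00017 s; RTT = 0.00034 s.
Cycle = t_tx + RTT = 0.000448475 s.
Utilization = t_tx / cycle = 0.000108475/0.000448475 = 24.2 %.

24.2 %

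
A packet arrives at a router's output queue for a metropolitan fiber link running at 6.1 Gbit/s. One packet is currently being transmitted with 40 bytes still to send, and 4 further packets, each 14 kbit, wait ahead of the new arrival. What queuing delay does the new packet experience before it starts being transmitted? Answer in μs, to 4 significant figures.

9.233 μs

Each queued packet: L/R = 14000/6100000000 = 2.29508 μs.
4 queued → 9.18033 μs.
Plus remaining 320 bits of current packet: 0.052459 μs.
Queuing delay = 9.233 μs.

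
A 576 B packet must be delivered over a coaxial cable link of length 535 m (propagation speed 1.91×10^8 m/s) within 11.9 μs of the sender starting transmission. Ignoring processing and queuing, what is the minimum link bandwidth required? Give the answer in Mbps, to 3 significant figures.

506 Mbps

L = 4608 bits.
Propagation delay = 535 / 191000000 = 2.80105 μs.
Transmission budget = 11.9 − 2.80105 = 9.09895 μs.
R ≥ L / t_tx = 4608 bits / 9.09895e-06 s = 506 Mbps.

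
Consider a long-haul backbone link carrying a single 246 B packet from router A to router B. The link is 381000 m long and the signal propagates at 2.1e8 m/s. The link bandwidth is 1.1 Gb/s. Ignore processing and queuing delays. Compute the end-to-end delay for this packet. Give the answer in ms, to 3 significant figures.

L = 246 × 8 = 1968 bits.
Transmission delay = L/R = 1968 / 1100000000 = 0.00178909 ms.
Propagation delay = d/s = 381000 m / 210000000 m/s = 1.81429 ms.
Total = 1.82 ms.

1.82 ms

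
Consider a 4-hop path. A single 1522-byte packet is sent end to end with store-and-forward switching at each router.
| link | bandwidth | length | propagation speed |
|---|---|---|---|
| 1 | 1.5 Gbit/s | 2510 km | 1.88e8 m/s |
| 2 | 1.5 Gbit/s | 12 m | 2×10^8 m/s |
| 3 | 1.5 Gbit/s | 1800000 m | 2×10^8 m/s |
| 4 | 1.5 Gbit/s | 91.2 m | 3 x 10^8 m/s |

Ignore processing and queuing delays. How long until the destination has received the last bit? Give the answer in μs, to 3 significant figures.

L = 1522 × 8 = 12176 bits.
Transmission delay per hop = L/R = 12176/1500000000 = 8.11733 μs; 4 hops → 32.4693 μs.
Propagation delays (d/s per hop): 13351.1, 0.06, 9000, 0.304 μs; sum = 22351.4 μs.
End-to-end = 22400 μs.

22400 μs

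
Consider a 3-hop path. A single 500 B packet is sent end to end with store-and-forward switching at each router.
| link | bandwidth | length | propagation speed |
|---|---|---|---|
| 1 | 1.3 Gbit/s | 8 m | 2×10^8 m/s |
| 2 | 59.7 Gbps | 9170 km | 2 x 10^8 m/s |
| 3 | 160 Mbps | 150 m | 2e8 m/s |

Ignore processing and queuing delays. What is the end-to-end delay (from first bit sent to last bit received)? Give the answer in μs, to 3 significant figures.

L = 500 × 8 = 4000 bits.
Transmission delays (L/R per hop): 3.07692, 0.0670017, 25 μs; sum = 28.1439 μs.
Propagation delays (d/s per hop): 0.04, 45850, 0.75 μs; sum = 45850.8 μs.
End-to-end = 45900 μs.

45900 μs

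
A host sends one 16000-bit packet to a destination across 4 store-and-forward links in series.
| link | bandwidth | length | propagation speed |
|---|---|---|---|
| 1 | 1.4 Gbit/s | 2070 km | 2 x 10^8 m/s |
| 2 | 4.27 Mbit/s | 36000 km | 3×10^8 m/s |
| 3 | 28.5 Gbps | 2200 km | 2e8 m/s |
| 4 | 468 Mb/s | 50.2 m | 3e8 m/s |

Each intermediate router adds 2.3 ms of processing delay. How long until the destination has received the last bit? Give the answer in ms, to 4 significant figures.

Transmission delays (L/R per hop): 0.0114286, 3.74707, 0.000561404, 0.034188 ms; sum = 3.79325 ms.
Propagation delays (d/s per hop): 10.35, 120, 11, 0.000167333 ms; sum = 141.35 ms.
Processing at 3 router(s): 3 × 2.3 ms = 6.9 ms.
End-to-end = 152.0 ms.

152.0 ms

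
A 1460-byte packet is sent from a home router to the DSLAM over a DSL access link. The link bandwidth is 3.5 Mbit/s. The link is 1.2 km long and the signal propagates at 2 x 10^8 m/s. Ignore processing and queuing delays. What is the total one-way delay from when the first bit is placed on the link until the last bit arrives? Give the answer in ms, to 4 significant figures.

3.343 ms

L = 1460 × 8 = 11680 bits.
Transmission delay = L/R = 11680 / 3500000 = 3.33714 ms.
Propagation delay = d/s = 1200 m / 200000000 m/s = 0.006 ms.
Total = 3.343 ms.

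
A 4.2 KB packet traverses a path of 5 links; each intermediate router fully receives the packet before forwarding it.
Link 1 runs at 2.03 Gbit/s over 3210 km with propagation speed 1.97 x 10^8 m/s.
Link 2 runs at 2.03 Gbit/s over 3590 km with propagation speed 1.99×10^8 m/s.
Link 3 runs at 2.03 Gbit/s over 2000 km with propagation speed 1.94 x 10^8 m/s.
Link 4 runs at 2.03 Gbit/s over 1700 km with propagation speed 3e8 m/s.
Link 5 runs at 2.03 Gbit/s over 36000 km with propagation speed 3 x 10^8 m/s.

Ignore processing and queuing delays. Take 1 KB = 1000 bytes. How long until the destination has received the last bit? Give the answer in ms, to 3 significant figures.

170 ms

L = 33600 bits.
Transmission delay per hop = L/R = 33600/2.03e+09 = 0.0165517 ms; 5 hops → 0.0827586 ms.
Propagation delays (d/s per hop): 16.2944, 18.0402, 10.3093, 5.66667, 120 ms; sum = 170.311 ms.
End-to-end = 170 ms.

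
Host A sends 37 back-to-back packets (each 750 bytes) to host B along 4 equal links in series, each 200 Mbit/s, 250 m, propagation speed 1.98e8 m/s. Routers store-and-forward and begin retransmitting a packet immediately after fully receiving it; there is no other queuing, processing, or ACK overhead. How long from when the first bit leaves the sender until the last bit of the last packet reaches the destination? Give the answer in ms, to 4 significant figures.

1.205 ms

Per-hop transmission t_tx = L/R = 6000/200000000 = 0.03 ms.
Per-hop propagation t_prop = 250/198000000 = 0.00126263 ms.
Pipeline fill: first packet needs 4·t_tx to clear all hops; remaining 36 packets each add one t_tx.
Total = (4+37-1)·t_tx + 4·t_prop = 40·0.03 + 4·0.00126263 = 1.205 ms.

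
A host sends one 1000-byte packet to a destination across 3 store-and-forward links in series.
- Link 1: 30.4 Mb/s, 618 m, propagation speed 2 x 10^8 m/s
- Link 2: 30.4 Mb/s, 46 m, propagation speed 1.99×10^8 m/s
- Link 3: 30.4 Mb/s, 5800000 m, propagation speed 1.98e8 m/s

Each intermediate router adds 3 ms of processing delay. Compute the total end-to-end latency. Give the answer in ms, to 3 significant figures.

L = 1000 × 8 = 8000 bits.
Transmission delay per hop = L/R = 8000/30400000 = 0.263158 ms; 3 hops → 0.789474 ms.
Propagation delays (d/s per hop): 0.00309, 0.000231156, 29.2929 ms; sum = 29.2963 ms.
Processing at 2 router(s): 2 × 3 ms = 6 ms.
End-to-end = 36.1 ms.

36.1 ms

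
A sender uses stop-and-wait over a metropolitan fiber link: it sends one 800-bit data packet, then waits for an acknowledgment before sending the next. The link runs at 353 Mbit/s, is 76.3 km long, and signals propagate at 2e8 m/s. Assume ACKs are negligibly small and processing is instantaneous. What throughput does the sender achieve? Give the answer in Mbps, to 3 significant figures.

1.05 Mbps

t_tx = L/R = 800/353000000 = 2.26629e-06 s.
t_prop = 76300/200000000 = 0.0003815 s; RTT = 0.000763 s.
Cycle = t_tx + RTT = 0.000765266 s.
Throughput = L / cycle = 800 / 0.000765266 = 1.05 Mbps.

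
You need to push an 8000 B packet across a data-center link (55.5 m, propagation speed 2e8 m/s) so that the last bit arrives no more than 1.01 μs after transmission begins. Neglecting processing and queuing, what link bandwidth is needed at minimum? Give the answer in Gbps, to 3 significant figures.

87.4 Gbps

L = 64000 bits.
Propagation delay = 55.5 / 200000000 = 0.2775 μs.
Transmission budget = 1.01 − 0.2775 = 0.7325 μs.
R ≥ L / t_tx = 64000 bits / 7.325e-07 s = 87.4 Gbps.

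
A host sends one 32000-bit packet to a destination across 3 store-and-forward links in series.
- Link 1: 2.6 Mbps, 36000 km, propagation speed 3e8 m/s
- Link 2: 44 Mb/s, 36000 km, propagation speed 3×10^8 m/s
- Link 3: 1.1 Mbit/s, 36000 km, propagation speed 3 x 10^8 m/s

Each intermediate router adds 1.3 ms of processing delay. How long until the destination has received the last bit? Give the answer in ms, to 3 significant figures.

Transmission delays (L/R per hop): 12.3077, 0.727273, 29.0909 ms; sum = 42.1259 ms.
Propagation delays (d/s per hop): 120, 120, 120 ms; sum = 360 ms.
Processing at 2 router(s): 2 × 1.3 ms = 2.6 ms.
End-to-end = 405 ms.

405 ms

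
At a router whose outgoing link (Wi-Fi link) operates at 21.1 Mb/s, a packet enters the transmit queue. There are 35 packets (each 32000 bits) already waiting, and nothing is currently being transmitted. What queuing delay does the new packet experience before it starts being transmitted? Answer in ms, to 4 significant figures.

53.08 ms

Each queued packet: L/R = 32000/21100000 = 1.51659 ms.
35 queued → 53.0806 ms.
Queuing delay = 53.08 ms.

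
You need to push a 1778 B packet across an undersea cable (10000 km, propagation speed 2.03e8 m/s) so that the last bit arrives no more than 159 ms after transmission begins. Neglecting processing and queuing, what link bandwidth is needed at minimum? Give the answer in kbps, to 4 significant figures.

L = 14224 bits.
Propagation delay = 10000000 / 2.03e+08 = 49.2611 ms.
Transmission budget = 159 − 49.2611 = 109.739 ms.
R ≥ L / t_tx = 14224 bits / 0.109739 s = 129.6 kbps.

129.6 kbps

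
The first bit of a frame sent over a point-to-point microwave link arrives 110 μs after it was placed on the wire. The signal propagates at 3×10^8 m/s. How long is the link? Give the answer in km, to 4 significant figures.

33.00 km

d = s × t_prop = 300000000 × 0.00011 = 33.00 km.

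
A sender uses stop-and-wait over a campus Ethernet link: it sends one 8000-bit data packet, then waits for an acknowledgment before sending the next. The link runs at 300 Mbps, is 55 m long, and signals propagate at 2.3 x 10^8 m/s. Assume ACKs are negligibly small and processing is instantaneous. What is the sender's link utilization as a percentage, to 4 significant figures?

98.24 %

t_tx = L/R = 8000/300000000 = 2.66667e-05 s.
t_prop = 55/2.3e+08 = 2.3913e-07 s; RTT = 4.78261e-07 s.
Cycle = t_tx + RTT = 2.71449e-05 s.
Utilization = t_tx / cycle = 2.66667e-05/2.71449e-05 = 98.24 %.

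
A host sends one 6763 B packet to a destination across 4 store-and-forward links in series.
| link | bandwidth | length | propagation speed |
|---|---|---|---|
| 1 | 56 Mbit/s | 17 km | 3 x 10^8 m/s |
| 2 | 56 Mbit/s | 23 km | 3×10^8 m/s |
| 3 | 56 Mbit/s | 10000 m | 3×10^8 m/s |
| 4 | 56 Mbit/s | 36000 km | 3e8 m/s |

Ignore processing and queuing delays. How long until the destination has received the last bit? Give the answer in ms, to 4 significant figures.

L = 6763 × 8 = 54104 bits.
Transmission delay per hop = L/R = 54104/56000000 = 0.966143 ms; 4 hops → 3.86457 ms.
Propagation delays (d/s per hop): 0.0566667, 0.0766667, 0.0333333, 120 ms; sum = 120.167 ms.
End-to-end = 124.0 ms.

124.0 ms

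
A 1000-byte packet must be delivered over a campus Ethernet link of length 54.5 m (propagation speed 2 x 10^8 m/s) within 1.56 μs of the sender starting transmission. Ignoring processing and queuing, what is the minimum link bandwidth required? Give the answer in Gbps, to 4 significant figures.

L = 8000 bits.
Propagation delay = 54.5 / 200000000 = 0.2725 μs.
Transmission budget = 1.56 − 0.2725 = 1.2875 μs.
R ≥ L / t_tx = 8000 bits / 1.2875e-06 s = 6.214 Gbps.

6.214 Gbps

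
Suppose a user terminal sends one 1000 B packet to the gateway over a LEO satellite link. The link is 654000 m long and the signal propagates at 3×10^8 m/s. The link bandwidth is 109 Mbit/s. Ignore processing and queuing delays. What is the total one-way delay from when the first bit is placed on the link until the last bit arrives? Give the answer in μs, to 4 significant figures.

2253 μs

L = 1000 × 8 = 8000 bits.
Transmission delay = L/R = 8000 / 109000000 = 73.3945 μs.
Propagation delay = d/s = 654000 m / 300000000 m/s = 2180 μs.
Total = 2253 μs.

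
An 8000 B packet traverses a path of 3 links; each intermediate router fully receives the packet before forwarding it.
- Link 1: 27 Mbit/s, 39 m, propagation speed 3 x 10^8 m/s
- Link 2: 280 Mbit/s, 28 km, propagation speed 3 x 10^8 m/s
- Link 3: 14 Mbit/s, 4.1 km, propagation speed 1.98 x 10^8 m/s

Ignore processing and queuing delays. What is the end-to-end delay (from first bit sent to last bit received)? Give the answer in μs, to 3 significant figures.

7280 μs

L = 8000 × 8 = 64000 bits.
Transmission delays (L/R per hop): 2370.37, 228.571, 4571.43 μs; sum = 7170.37 μs.
Propagation delays (d/s per hop): 0.13, 93.3333, 20.7071 μs; sum = 114.17 μs.
End-to-end = 7280 μs.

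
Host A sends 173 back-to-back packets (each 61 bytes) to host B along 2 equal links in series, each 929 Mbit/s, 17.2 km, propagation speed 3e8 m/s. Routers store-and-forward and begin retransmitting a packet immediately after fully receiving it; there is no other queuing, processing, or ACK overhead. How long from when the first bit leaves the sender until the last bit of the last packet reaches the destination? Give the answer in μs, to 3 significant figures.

Per-hop transmission t_tx = L/R = 488/929000000 = 0.525296 μs.
Per-hop propagation t_prop = 17200/300000000 = 57.3333 μs.
Pipeline fill: first packet needs 2·t_tx to clear all hops; remaining 172 packets each add one t_tx.
Total = (2+173-1)·t_tx + 2·t_prop = 174·0.525296 + 2·57.3333 = 206 μs.

206 μs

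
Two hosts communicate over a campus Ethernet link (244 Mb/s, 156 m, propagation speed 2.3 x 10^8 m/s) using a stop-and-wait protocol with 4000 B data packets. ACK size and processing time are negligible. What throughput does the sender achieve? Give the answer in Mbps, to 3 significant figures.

t_tx = L/R = 32000/244000000 = 0.000131148 s.
t_prop = 156/2.3e+08 = 6.78261e-07 s; RTT = 1.35652e-06 s.
Cycle = t_tx + RTT = 0.000132504 s.
Throughput = L / cycle = 32000 / 0.000132504 = 242 Mbps.

242 Mbps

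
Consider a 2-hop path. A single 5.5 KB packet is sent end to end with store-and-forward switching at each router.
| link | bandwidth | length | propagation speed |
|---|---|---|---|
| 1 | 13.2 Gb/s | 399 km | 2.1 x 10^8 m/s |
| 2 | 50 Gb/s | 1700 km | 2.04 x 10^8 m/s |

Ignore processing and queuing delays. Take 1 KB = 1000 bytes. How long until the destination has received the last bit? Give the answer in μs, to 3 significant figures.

L = 44000 bits.
Transmission delays (L/R per hop): 3.33333, 0.88 μs; sum = 4.21333 μs.
Propagation delays (d/s per hop): 1900, 8333.33 μs; sum = 10233.3 μs.
End-to-end = 10200 μs.

10200 μs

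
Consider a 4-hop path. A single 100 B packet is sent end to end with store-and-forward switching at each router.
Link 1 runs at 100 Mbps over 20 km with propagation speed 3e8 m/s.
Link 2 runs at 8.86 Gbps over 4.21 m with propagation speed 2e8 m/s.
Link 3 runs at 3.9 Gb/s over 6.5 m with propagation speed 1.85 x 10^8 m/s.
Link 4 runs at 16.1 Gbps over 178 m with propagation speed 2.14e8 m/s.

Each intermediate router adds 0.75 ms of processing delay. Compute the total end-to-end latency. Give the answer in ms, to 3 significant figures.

2.33 ms

L = 100 × 8 = 800 bits.
Transmission delays (L/R per hop): 0.008, 9.02935e-05, 0.000205128, 4.96894e-05 ms; sum = 0.00834511 ms.
Propagation delays (d/s per hop): 0.0666667, 2.105e-05, 3.51351e-05, 0.000831776 ms; sum = 0.0675546 ms.
Processing at 3 router(s): 3 × 0.75 ms = 2.25 ms.
End-to-end = 2.33 ms.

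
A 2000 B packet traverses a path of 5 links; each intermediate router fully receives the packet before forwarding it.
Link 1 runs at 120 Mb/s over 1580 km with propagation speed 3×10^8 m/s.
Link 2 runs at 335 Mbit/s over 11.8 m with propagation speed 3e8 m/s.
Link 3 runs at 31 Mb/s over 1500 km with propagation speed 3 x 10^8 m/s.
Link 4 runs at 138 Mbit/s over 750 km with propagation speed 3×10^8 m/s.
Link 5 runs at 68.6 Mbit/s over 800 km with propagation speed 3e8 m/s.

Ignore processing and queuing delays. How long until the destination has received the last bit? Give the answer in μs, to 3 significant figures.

16500 μs

L = 2000 × 8 = 16000 bits.
Transmission delays (L/R per hop): 133.333, 47.7612, 516.129, 115.942, 233.236 μs; sum = 1046.4 μs.
Propagation delays (d/s per hop): 5266.67, 0.0393333, 5000, 2500, 2666.67 μs; sum = 15433.4 μs.
End-to-end = 16500 μs.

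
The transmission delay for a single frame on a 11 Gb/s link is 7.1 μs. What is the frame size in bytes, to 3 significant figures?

9760 bytes

L = R × t_tx = 11000000000 b/s × 7.1e-06 s = 78100 bits.
In bytes: 78100 / 8 = 9760 bytes.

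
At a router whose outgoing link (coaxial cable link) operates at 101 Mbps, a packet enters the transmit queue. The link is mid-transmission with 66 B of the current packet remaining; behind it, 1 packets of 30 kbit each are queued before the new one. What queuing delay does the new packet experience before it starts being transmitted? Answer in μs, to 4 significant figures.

302.3 μs

Each queued packet: L/R = 30000/101000000 = 297.03 μs.
1 queued → 297.03 μs.
Plus remaining 528 bits of current packet: 5.22772 μs.
Queuing delay = 302.3 μs.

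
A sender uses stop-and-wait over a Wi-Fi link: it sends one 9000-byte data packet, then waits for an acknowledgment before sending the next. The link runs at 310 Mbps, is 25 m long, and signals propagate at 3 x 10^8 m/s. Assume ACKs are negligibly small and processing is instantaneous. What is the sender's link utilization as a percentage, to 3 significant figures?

t_tx = L/R = 72000/310000000 = 0.000232258 s.
t_prop = 25/300000000 = 8.33333e-08 s; RTT = 1.66667e-07 s.
Cycle = t_tx + RTT = 0.000232425 s.
Utilization = t_tx / cycle = 0.000232258/0.000232425 = 99.9 %.

99.9 %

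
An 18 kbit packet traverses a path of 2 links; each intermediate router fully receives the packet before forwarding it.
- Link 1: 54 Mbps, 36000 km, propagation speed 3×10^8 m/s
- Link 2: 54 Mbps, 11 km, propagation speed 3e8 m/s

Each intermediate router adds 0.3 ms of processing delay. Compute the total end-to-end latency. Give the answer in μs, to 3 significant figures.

L = 18000 bits.
Transmission delay per hop = L/R = 18000/54000000 = 333.333 μs; 2 hops → 666.667 μs.
Propagation delays (d/s per hop): 120000, 36.6667 μs; sum = 120037 μs.
Processing at 1 router(s): 1 × 0.3 ms = 300 μs.
End-to-end = 121000 μs.

121000 μs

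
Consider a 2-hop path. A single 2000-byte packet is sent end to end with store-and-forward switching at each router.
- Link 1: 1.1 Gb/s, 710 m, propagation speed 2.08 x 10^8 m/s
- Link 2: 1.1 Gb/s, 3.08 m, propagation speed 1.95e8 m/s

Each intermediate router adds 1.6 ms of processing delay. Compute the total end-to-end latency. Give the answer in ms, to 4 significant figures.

L = 2000 × 8 = 16000 bits.
Transmission delay per hop = L/R = 16000/1100000000 = 0.0145455 ms; 2 hops → 0.0290909 ms.
Propagation delays (d/s per hop): 0.00341346, 1.57949e-05 ms; sum = 0.00342926 ms.
Processing at 1 router(s): 1 × 1.6 ms = 1.6 ms.
End-to-end = 1.633 ms.

1.633 ms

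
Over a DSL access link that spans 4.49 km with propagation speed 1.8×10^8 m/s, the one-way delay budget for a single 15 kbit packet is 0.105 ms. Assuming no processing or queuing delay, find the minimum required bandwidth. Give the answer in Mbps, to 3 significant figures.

Propagation delay = 4490 / 180000000 = 0.0249444 ms.
Transmission budget = 0.105 − 0.0249444 = 0.0800556 ms.
R ≥ L / t_tx = 15000 bits / 8.00556e-05 s = 187 Mbps.

187 Mbps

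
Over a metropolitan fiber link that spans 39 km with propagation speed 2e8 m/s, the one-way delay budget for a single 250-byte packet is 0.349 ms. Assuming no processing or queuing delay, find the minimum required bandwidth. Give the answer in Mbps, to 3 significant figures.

L = 2000 bits.
Propagation delay = 39000 / 200000000 = 0.195 ms.
Transmission budget = 0.349 − 0.195 = 0.154 ms.
R ≥ L / t_tx = 2000 bits / 0.000154 s = 13.0 Mbps.

13.0 Mbps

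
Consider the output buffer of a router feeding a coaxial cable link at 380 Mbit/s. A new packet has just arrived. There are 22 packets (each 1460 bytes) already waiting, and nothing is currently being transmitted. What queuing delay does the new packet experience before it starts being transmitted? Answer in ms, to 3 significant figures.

Each queued packet: L/R = 11680/380000000 = 0.0307368 ms.
22 queued → 0.676211 ms.
Queuing delay = 0.676 ms.

0.676 ms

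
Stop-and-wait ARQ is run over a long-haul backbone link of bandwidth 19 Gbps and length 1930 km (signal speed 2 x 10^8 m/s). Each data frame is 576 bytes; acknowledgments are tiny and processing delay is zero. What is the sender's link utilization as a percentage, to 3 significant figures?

t_tx = L/R = 4608/19000000000 = 2.42526e-07 s.
t_prop = 1930000/200000000 = 0.00965 s; RTT = 0.0193 s.
Cycle = t_tx + RTT = 0.0193002 s.
Utilization = t_tx / cycle = 2.42526e-07/0.0193002 = 0.00126 %.

0.00126 %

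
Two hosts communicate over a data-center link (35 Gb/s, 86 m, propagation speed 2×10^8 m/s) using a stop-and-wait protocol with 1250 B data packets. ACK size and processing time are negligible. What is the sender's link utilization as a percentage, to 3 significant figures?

24.9 %

t_tx = L/R = 10000/35000000000 = 2.85714e-07 s.
t_prop = 86/200000000 = 4.3e-07 s; RTT = 8.6e-07 s.
Cycle = t_tx + RTT = 1.14571e-06 s.
Utilization = t_tx / cycle = 2.85714e-07/1.14571e-06 = 24.9 %.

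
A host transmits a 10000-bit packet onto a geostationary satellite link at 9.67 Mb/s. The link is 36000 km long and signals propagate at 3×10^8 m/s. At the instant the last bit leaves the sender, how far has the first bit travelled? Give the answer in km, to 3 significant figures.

t_tx = L/R = 10000/9670000 = 0.00103413 s.
Distance = s × t_tx = 300000000 × 0.00103413 = 310 km.

310 km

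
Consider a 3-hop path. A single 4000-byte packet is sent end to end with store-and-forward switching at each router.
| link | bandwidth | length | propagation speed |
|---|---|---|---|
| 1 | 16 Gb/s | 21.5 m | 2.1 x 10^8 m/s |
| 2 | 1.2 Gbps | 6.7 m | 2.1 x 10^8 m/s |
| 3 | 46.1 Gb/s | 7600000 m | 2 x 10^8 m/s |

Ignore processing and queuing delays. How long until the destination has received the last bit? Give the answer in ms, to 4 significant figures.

L = 4000 × 8 = 32000 bits.
Transmission delays (L/R per hop): 0.002, 0.0266667, 0.000694143 ms; sum = 0.0293608 ms.
Propagation delays (d/s per hop): 0.000102381, 3.19048e-05, 38 ms; sum = 38.0001 ms.
End-to-end = 38.03 ms.

38.03 ms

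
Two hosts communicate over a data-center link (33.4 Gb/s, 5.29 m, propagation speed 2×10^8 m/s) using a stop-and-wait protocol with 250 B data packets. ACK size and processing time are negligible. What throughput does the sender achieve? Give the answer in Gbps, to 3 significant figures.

t_tx = L/R = 2000/33400000000 = 5.98802e-08 s.
t_prop = 5.29/200000000 = 2.645e-08 s; RTT = 5.29e-08 s.
Cycle = t_tx + RTT = 1.1278e-07 s.
Throughput = L / cycle = 2000 / 1.1278e-07 = 17.7 Gbps.

17.7 Gbps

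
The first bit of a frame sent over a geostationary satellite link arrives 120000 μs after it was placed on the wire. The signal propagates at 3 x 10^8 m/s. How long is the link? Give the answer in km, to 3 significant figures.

36000 km

d = s × t_prop = 300000000 × 0.12 = 36000 km.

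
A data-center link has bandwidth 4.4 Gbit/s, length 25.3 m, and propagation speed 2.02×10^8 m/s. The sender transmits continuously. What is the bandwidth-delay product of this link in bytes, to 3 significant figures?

68.9 bytes

Propagation delay = 25.3 / 202000000 = 1.25248e-07 s.
BDP = R × t_prop = 4400000000 × 1.25248e-07 = 551.089 bits.
In bytes: 551.089/8 = 68.9 bytes.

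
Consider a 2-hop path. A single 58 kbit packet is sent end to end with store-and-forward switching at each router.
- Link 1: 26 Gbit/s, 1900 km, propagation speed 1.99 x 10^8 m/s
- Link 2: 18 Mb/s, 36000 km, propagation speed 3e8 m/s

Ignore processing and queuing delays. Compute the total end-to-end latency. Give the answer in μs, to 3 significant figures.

L = 58000 bits.
Transmission delays (L/R per hop): 2.23077, 3222.22 μs; sum = 3224.45 μs.
Propagation delays (d/s per hop): 9547.74, 120000 μs; sum = 129548 μs.
End-to-end = 133000 μs.

133000 μs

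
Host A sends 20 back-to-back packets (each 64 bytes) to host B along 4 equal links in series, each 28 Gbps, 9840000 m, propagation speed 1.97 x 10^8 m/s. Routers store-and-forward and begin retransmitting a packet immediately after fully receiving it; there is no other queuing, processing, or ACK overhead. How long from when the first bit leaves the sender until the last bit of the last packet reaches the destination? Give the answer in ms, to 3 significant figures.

Per-hop transmission t_tx = L/R = 512/28000000000 = 1.82857e-05 ms.
Per-hop propagation t_prop = 9840000/197000000 = 49.9492 ms.
Pipeline fill: first packet needs 4·t_tx to clear all hops; remaining 19 packets each add one t_tx.
Total = (4+20-1)·t_tx + 4·t_prop = 23·1.82857e-05 + 4·49.9492 = 200 ms.

200 ms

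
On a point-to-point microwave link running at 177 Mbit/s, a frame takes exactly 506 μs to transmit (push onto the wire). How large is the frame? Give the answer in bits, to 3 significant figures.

89600 bits

L = R × t_tx = 177000000 b/s × 0.000506 s = 89562 bits.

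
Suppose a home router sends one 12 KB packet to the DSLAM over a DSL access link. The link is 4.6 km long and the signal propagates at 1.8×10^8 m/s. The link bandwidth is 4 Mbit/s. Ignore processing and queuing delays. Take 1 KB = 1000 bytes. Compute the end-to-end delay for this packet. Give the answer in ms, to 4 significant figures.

L = 96000 bits.
Transmission delay = L/R = 96000 / 4000000 = 24 ms.
Propagation delay = d/s = 4600 m / 180000000 m/s = 0.0255556 ms.
Total = 24.03 ms.

24.03 ms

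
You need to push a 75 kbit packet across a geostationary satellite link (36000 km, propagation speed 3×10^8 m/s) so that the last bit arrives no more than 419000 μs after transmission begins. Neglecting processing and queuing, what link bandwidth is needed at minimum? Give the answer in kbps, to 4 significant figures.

Propagation delay = 36000000 / 300000000 = 120000 μs.
Transmission budget = 419000 − 120000 = 299000 μs.
R ≥ L / t_tx = 75000 bits / 0.299 s = 250.8 kbps.

250.8 kbps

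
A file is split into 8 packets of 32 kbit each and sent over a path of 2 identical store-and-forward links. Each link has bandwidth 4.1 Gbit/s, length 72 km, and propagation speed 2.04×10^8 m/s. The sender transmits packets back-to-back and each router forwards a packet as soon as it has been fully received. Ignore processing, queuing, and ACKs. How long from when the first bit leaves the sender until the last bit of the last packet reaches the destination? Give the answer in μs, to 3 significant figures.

Per-hop transmission t_tx = L/R = 32000/4.1e+09 = 7.80488 μs.
Per-hop propagation t_prop = 72000/204000000 = 352.941 μs.
Pipeline fill: first packet needs 2·t_tx to clear all hops; remaining 7 packets each add one t_tx.
Total = (2+8-1)·t_tx + 2·t_prop = 9·7.80488 + 2·352.941 = 776 μs.

776 μs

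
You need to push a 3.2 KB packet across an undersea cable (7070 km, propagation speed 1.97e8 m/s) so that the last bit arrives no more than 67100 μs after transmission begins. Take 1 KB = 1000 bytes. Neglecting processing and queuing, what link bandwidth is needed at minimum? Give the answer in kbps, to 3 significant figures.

820 kbps

L = 25600 bits.
Propagation delay = 7070000 / 197000000 = 35888.3 μs.
Transmission budget = 67100 − 35888.3 = 31211.7 μs.
R ≥ L / t_tx = 25600 bits / 0.0312117 s = 820 kbps.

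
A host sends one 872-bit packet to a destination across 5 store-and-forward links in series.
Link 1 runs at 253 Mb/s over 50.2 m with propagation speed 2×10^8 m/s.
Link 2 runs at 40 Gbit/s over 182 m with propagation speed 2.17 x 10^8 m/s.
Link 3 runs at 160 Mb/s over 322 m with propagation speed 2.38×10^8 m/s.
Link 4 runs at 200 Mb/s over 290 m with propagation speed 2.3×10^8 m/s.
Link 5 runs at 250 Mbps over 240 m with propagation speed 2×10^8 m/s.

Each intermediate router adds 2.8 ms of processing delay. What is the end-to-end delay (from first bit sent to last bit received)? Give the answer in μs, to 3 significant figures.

Transmission delays (L/R per hop): 3.44664, 0.0218, 5.45, 4.36, 3.488 μs; sum = 16.7664 μs.
Propagation delays (d/s per hop): 0.251, 0.83871, 1.35294, 1.26087, 1.2 μs; sum = 4.90352 μs.
Processing at 4 router(s): 4 × 2.8 ms = 11200 μs.
End-to-end = 11200 μs.

11200 μs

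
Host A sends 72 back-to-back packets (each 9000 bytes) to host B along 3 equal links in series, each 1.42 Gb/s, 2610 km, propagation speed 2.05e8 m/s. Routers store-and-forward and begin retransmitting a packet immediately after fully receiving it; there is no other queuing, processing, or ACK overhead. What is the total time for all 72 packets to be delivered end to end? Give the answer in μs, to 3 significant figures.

41900 μs

Per-hop transmission t_tx = L/R = 72000/1420000000 = 50.7042 μs.
Per-hop propagation t_prop = 2610000/2.05e+08 = 12731.7 μs.
Pipeline fill: first packet needs 3·t_tx to clear all hops; remaining 71 packets each add one t_tx.
Total = (3+72-1)·t_tx + 3·t_prop = 74·50.7042 + 3·12731.7 = 41900 μs.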